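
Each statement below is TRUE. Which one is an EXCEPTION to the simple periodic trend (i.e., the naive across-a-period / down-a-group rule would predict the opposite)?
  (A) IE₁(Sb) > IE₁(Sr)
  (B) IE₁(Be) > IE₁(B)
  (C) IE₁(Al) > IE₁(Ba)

(B)

The general trend: IE₁ increases across a period and decreases down a group.
(A) Sb (period 5, group 15) vs Sr (period 5, group 2): the stated order agrees with the simple trend.
(B) Be (period 2, group 2) vs B (period 2, group 13): the stated order contradicts the simple trend.
(C) Al (period 3, group 13) vs Ba (period 6, group 2): the stated order agrees with the simple trend.
The exception is (B): removing B's lone 2p electron is easier than breaking Be's filled 2s².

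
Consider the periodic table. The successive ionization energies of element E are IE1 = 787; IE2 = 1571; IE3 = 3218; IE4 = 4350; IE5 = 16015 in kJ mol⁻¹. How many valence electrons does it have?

4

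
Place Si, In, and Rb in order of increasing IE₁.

Rb < In < Si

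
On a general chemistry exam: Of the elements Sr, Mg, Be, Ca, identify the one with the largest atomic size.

Sr

Be is in period 2, group 2; Mg is in period 3, group 2; Ca is in period 4, group 2; Sr is in period 5, group 2.
Moving right in a period, electrons are added to the same shell under a stronger nuclear pull, so atoms get smaller; moving down, a new shell is opened and atoms get larger.
All are in group 2, so atomic radius increases down the group.
The largest atomic size among these belongs to Sr.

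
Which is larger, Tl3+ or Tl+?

Tl+

Both ions have Z = 81 protons, but Tl3+ has lost more electrons, so its remaining electrons feel a larger effective nuclear charge per electron and are pulled in more tightly.
Higher positive charge → smaller ion, so Tl+ > Tl3+.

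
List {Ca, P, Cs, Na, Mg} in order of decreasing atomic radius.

Cs, Ca, Na, Mg, P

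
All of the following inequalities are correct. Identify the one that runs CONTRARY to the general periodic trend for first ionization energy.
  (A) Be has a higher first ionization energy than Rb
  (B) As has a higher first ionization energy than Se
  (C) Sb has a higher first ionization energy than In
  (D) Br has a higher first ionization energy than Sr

(B)

The general trend: first ionization energy increases across a period and decreases down a group.
(A) Be (period 2, group 2) vs Rb (period 5, group 1): the stated order agrees with the simple trend.
(B) As (period 4, group 15) vs Se (period 4, group 16): the stated order contradicts the simple trend.
(C) Sb (period 5, group 15) vs In (period 5, group 13): the stated order agrees with the simple trend.
(D) Br (period 4, group 17) vs Sr (period 5, group 2): the stated order agrees with the simple trend.
The exception is (B): Se (4p⁴) ionizes more easily than half-filled As (4p³).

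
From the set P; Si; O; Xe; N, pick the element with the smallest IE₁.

Si

N is in period 2, group 15; O is in period 2, group 16; Si is in period 3, group 14; P is in period 3, group 15; Xe is in period 5, group 18.
Removing the outermost electron gets harder across a period and easier down a group.
These span different periods and groups, so the two trends combine.
P > Si: both are in period 3; the period trend gives P the larger value.
Xe > P: period and group pull opposite ways; the across-period shift dominates (1170 vs 1012 kJ/mol).
O > Xe: the two effects oppose for this pair; the down-group effect wins (1314 vs 1170 kJ/mol).
N > O: this pair runs against the simple trend — see the exception note.
Note the exception: N has a higher first ionization energy than O, contrary to the simple trend — pairing an electron in O's 2p⁴ costs repulsion energy, so O ionizes more easily than half-filled N (2p³).
Tabulated first ionization energy (kJ/mol): N 1402, O 1314, Si 786, P 1012, Xe 1170.
The smallest IE₁ among these belongs to Si.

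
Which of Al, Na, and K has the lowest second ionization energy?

Al

After 1 electron has been removed, what remains? Al⁺ still has 2 valence electrons; Na⁺ is the bare [Ne] core; K⁺ is the bare [Ar] core.
Pulling an electron out of a noble-gas core costs far more than removing a remaining valence electron, so K and Na sit at the high end of IE_2.
Tabulated IE_2 (kJ/mol): Al 1817, Na 4562, K 3052.
Putting it together, IE_2: Al < K < Na.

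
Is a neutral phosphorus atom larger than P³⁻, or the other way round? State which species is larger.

P³⁻

Forming P³⁻ adds 3 electrons to P. More electron–electron repulsion in the same shell, with unchanged nuclear charge, lets the cloud expand.
An anion is larger than its parent atom: P³⁻ > P.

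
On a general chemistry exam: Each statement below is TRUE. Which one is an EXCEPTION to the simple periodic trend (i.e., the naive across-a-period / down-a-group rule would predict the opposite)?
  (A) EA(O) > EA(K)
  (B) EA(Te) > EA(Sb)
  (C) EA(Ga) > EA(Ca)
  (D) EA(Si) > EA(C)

The general trend: electron affinity increases across a period and decreases down a group.
(A) O (period 2, group 16) vs K (period 4, group 1): the stated order agrees with the simple trend.
(B) Te (period 5, group 16) vs Sb (period 5, group 15): the stated order agrees with the simple trend.
(C) Ga (period 4, group 13) vs Ca (period 4, group 2): the stated order agrees with the simple trend.
(D) Si (period 3, group 14) vs C (period 2, group 14): the stated order contradicts the simple trend.
The exception is (D): Si's larger, more diffuse 3p orbitals accept an added electron slightly more readily than C's compact 2p.

(D)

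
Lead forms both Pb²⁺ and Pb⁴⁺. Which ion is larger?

Both ions have Z = 82 protons, but Pb⁴⁺ has lost more electrons, so its remaining electrons feel a larger effective nuclear charge per electron and are pulled in more tightly.
Higher positive charge → smaller ion, so Pb²⁺ > Pb⁴⁺.

Pb²⁺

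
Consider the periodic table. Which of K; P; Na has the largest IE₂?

After 1 electron has been removed, what remains? K⁺ is the bare [Ar] core; P⁺ still has 4 valence electrons; Na⁺ is the bare [Ne] core.
Breaking into a closed-shell core is much more expensive than removing a leftover valence electron — K and Na have the largest IE_2 here.
The numbers (kJ/mol): K 3052, P 1907, Na 4562.
So the second ionization energies run P < K < Na.

Na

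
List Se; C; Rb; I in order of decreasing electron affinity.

I, Se, C, Rb

C is in period 2, group 14; Se is in period 4, group 16; Rb is in period 5, group 1; I is in period 5, group 17.
EA tends to increase across a period and decrease down a group, though the pattern is less regular than for IE or radius.
These span different periods and groups, so the two trends combine.
C > Rb: both effects reinforce here, so C is clearly the higher of the two.
Se > C: the two effects oppose for this pair; the across-period effect wins (195 vs 122 kJ/mol).
I > Se: the two effects oppose for this pair; the across-period effect wins (295 vs 195 kJ/mol).
Approximate values (kJ/mol): C 122, Se 195, Rb 47, I 295.
So from highest to lowest: I > Se > C > Rb.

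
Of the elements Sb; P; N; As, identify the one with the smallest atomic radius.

N

N is in period 2, group 15; P is in period 3, group 15; As is in period 4, group 15; Sb is in period 5, group 15.
Moving right in a period, electrons are added to the same shell under a stronger nuclear pull, so atoms get smaller; moving down, a new shell is opened and atoms get larger.
All are in group 15, so atomic radius increases down the group.
The smallest atomic radius among these belongs to N.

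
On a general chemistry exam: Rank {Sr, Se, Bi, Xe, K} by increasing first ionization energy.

K is in period 4, group 1; Se is in period 4, group 16; Sr is in period 5, group 2; Xe is in period 5, group 18; Bi is in period 6, group 15.
Removing the outermost electron gets harder across a period and easier down a group.
Here both period and group differ, so the two effects have to be weighed against each other.
Sr > K: period and group pull opposite ways; the across-period shift dominates (550 vs 419 kJ/mol).
Bi > Sr: period and group pull opposite ways; the across-period shift dominates (703 vs 550 kJ/mol).
Se > Bi: relative to Bi, both the across-period and down-group shifts push Se's first ionization energy up.
Xe > Se: the two effects oppose for this pair; the across-period effect wins (1170 vs 941 kJ/mol).
Approximate values (kJ/mol): K 419, Se 941, Sr 550, Xe 1170, Bi 703.
So from lowest to highest: K < Sr < Bi < Se < Xe.

K < Sr < Bi < Se < Xe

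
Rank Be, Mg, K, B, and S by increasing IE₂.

Mg < Be < S < B < K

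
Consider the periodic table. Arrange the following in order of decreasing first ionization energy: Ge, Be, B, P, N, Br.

N > Br > P > Be > B > Ge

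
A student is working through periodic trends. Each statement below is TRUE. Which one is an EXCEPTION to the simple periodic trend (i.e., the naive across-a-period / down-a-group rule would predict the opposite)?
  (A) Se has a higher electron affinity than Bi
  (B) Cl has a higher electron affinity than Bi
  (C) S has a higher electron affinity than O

(C)

The general trend: electron affinity increases across a period and decreases down a group.
(A) Se (period 4, group 16) vs Bi (period 6, group 15): the stated order agrees with the simple trend.
(B) Cl (period 3, group 17) vs Bi (period 6, group 15): the stated order agrees with the simple trend.
(C) S (period 3, group 16) vs O (period 2, group 16): the stated order contradicts the simple trend.
The exception is (C): the compact 2p subshell of O repels the added electron more than S's larger 3p does.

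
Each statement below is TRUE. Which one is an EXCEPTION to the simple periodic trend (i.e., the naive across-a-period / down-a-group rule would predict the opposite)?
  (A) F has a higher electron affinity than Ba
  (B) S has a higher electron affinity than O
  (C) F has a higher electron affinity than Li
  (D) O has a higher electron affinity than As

The general trend: electron affinity increases across a period and decreases down a group.
(A) F (period 2, group 17) vs Ba (period 6, group 2): the stated order agrees with the simple trend.
(B) S (period 3, group 16) vs O (period 2, group 16): the stated order contradicts the simple trend.
(C) F (period 2, group 17) vs Li (period 2, group 1): the stated order agrees with the simple trend.
(D) O (period 2, group 16) vs As (period 4, group 15): the stated order agrees with the simple trend.
The exception is (B): the compact 2p subshell of O repels the added electron more than S's larger 3p does.

(B)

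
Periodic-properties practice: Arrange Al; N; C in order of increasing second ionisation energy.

Al < C < N

After 1 electron has been removed, what remains? Al⁺ still has 2 valence electrons; N⁺ still has 4 valence electrons; C⁺ still has 3 valence electrons.
All are still removing valence electrons, so compare the +1 ions as you would atoms: IE_2 generally rises across a period (higher Z_eff) and falls down a group (larger shell), subject to the usual subshell exceptions.
Valence configurations: Al⁺ [Ne]3s², N⁺ [He]2s²2p², C⁺ [He]2s²2p¹.
The numbers (kJ/mol): Al 1817, N 2856, C 2353.
So the second ionization energies run Al < C < N.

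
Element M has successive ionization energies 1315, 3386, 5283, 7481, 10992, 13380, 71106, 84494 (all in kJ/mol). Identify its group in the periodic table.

Look for the largest jump between consecutive ionization energies: IE7/IE6 ≈ 5.3, far larger than any earlier ratio.
That jump marks the point where a core electron is being removed. So the atom has 6 valence electrons.
A main-group element with 6 valence electrons is in group 16.

Group 16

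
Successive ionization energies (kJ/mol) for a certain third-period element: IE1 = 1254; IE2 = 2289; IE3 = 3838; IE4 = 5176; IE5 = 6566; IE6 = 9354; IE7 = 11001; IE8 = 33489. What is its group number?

Group 17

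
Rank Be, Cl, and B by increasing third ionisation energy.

B < Cl < Be

After 2 electrons have been removed, what remains? Be²⁺ is the bare [He] core; Cl²⁺ still has 5 valence electrons; B²⁺ still has 1 valence electron.
Breaking into a closed-shell core is much more expensive than removing a leftover valence electron — Be has the largest IE_3 here.
Valence configurations: Cl²⁺ [Ne]3s²3p³, B²⁺ [He]2s¹.
The numbers (kJ/mol): Be 14849, Cl 3822, B 3660.
So the third ionization energies run B < Cl < Be.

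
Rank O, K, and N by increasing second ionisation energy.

N < K < O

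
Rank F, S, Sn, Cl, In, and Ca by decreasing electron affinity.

Atoms with high Z_eff and room in the valence shell (especially the halogens) have the most exothermic electron affinities.
Here both period and group differ, so the two effects have to be weighed against each other.
In > Ca: period and group pull opposite ways; the across-period shift dominates (29 vs 2 kJ/mol).
Sn > In: Sn lies to the right of In in period 5, so the across-period effect alone puts Sn higher.
S > Sn: both effects reinforce here, so S is clearly the higher of the two.
F > S: both effects reinforce here, so F is clearly the higher of the two.
Cl > F: this pair runs against the simple trend — see the exception note.
Note the exception: Cl has a higher electron affinity than F, contrary to the simple trend — F's small 2p subshell makes the incoming electron feel strong e⁻–e⁻ repulsion, so Cl actually releases more energy on gaining an electron.
For reference (kJ/mol): F 328, S 200, Cl 349, Ca 2, In 29, Sn 107.
So from highest to lowest: Cl > F > S > Sn > In > Ca.

Cl > F > S > Sn > In > Ca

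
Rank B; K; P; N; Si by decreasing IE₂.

K > N > B > P > Si

Consider each +1 ion: B⁺ still has 2 valence electrons; K⁺ is the bare [Ar] core; P⁺ still has 4 valence electrons; N⁺ still has 4 valence electrons; Si⁺ still has 3 valence electrons.
Breaking into a closed-shell core is much more expensive than removing a leftover valence electron — K has the largest IE_2 here.
Valence configurations: B⁺ [He]2s², P⁺ [Ne]3s²3p², N⁺ [He]2s²2p², Si⁺ [Ne]3s²3p¹.
Tabulated IE_2 (kJ/mol): B 2427, K 3052, P 1907, N 2856, Si 1577.
Putting it together, IE_2: Si < P < B < N < K.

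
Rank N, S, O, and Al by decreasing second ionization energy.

Consider each +1 ion: N⁺ still has 4 valence electrons; S⁺ still has 5 valence electrons; O⁺ still has 5 valence electrons; Al⁺ still has 2 valence electrons.
All are still removing valence electrons, so compare the +1 ions as you would atoms: IE_2 generally rises across a period (higher Z_eff) and falls down a group (larger shell), subject to the usual subshell exceptions.
Valence configurations: N⁺ [He]2s²2p², S⁺ [Ne]3s²3p³, O⁺ [He]2s²2p³, Al⁺ [Ne]3s².
Tabulated IE_2 (kJ/mol): N 2856, S 2252, O 3388, Al 1817.
Hence IE_2: Al < S < N < O.

O, N, S, Al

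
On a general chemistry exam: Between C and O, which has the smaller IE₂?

C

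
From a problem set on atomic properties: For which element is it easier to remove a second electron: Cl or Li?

IE_2 is the cost of taking one more electron from the +1 cation: Cl⁺ still has 6 valence electrons; Li⁺ is the bare [He] core.
Pulling an electron out of a noble-gas core costs far more than removing a remaining valence electron, so Li sits at the high end of IE_2.
Tabulated IE_2 (kJ/mol): Cl 2298, Li 7298.
Overall IE_2 order: Cl < Li.

Cl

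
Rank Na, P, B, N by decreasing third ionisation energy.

Na > N > B > P

After 2 electrons have been removed, what remains? Na²⁺ is already 1 electron into the core; P²⁺ still has 3 valence electrons; B²⁺ still has 1 valence electron; N²⁺ still has 3 valence electrons.
Breaking into a closed-shell core is much more expensive than removing a leftover valence electron — Na has the largest IE_3 here.
Valence configurations: P²⁺ [Ne]3s²3p¹, B²⁺ [He]2s¹, N²⁺ [He]2s²2p¹.
Approximate IE_3 values (kJ/mol): Na 6910, P 2914, B 3660, N 4578.
Hence IE_3: P < B < N < Na.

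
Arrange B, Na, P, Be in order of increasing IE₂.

Be, P, B, Na

The second ionization energy removes an electron from the +1 ion. For each element: B⁺ still has 2 valence electrons; Na⁺ is the bare [Ne] core; P⁺ still has 4 valence electrons; Be⁺ still has 1 valence electron.
Core electrons are held far more tightly than valence electrons, so Na tops the IE_2 order.
Valence configurations: B⁺ [He]2s², P⁺ [Ne]3s²3p², Be⁺ [He]2s¹.
Approximate IE_2 values (kJ/mol): B 2427, Na 4562, P 1907, Be 1757.
Hence IE_2: Be < P < B < Na.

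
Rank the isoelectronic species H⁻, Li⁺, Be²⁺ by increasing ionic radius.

All of these have 2 electrons, so size is governed by nuclear charge alone: the more protons, the stronger the pull on the same electron cloud, and the smaller the ion.
Nuclear charges: Be²⁺ (Z=4), Li⁺ (Z=3), H⁻ (Z=1).
Smallest to largest: Be²⁺ < Li⁺ < H⁻.

Be²⁺, Li⁺, H⁻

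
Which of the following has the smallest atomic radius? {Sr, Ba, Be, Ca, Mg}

Be

Be is in period 2, group 2; Mg is in period 3, group 2; Ca is in period 4, group 2; Sr is in period 5, group 2; Ba is in period 6, group 2.
Radius decreases left→right (rising Z_eff, same n) and increases top→bottom (higher n).
All are in group 2, so atomic radius increases down the group.
The smallest atomic radius among these belongs to Be.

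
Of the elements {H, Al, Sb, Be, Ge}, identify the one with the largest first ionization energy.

H

H is in period 1, group 1; Be is in period 2, group 2; Al is in period 3, group 13; Ge is in period 4, group 14; Sb is in period 5, group 15.
Removing the outermost electron gets harder across a period and easier down a group.
A diagonal step moves right (one effect) and down (the opposite effect) at once.
Ge > Al: period and group pull opposite ways; the across-period shift dominates (762 vs 578 kJ/mol).
Sb > Ge: period and group pull opposite ways; the across-period shift dominates (831 vs 762 kJ/mol).
Be > Sb: period and group pull opposite ways; the down-group shift dominates (900 vs 831 kJ/mol).
H > Be: the two effects oppose for this pair; the down-group effect wins (1312 vs 900 kJ/mol).
For reference (kJ/mol): H 1312, Be 900, Al 578, Ge 762, Sb 831.
The largest first ionization energy among these belongs to H.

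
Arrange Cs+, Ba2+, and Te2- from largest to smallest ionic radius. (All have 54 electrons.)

Te2- > Cs+ > Ba2+

All of these have 54 electrons, so size is governed by nuclear charge alone: the more protons, the stronger the pull on the same electron cloud, and the smaller the ion.
Nuclear charges: Ba2+ (Z=56), Cs+ (Z=55), Te2- (Z=52).
Largest to smallest: Te2- > Cs+ > Ba2+.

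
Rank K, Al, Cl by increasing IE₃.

Al, Cl, K

After 2 electrons have been removed, what remains? K²⁺ is already 1 electron into the core; Al²⁺ still has 1 valence electron; Cl²⁺ still has 5 valence electrons.
Breaking into a closed-shell core is much more expensive than removing a leftover valence electron — K has the largest IE_3 here.
Valence configurations: Al²⁺ [Ne]3s¹, Cl²⁺ [Ne]3s²3p³.
Tabulated IE_3 (kJ/mol): K 4420, Al 2745, Cl 3822.
Hence IE_3: Al < Cl < K.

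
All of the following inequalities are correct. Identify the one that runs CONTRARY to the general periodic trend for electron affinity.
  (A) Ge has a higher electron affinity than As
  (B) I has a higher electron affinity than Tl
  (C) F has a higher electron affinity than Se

The general trend: electron affinity increases across a period and decreases down a group.
(A) Ge (period 4, group 14) vs As (period 4, group 15): the stated order contradicts the simple trend.
(B) I (period 5, group 17) vs Tl (period 6, group 13): the stated order agrees with the simple trend.
(C) F (period 2, group 17) vs Se (period 4, group 16): the stated order agrees with the simple trend.
The exception is (A): adding an electron to As's half-filled 4p³ is unfavourable, so Ge (4p²) has the more exothermic EA.

(A)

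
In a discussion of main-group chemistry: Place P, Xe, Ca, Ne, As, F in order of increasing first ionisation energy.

Ca, As, P, Xe, F, Ne

F is in period 2, group 17; Ne is in period 2, group 18; P is in period 3, group 15; Ca is in period 4, group 2; As is in period 4, group 15; Xe is in period 5, group 18.
Across a period the outer electron is held more tightly (higher IE₁); down a group it sits in a higher shell, more shielded, and comes off more easily.
Neither a single period nor a single group — weigh both effects.
As > Ca: As lies to the right of Ca in period 4, so the across-period effect alone puts As higher.
P > As: P sits above As in group 15, so the down-group effect alone puts P higher.
Xe > P: the two effects oppose for this pair; the across-period effect wins (1170 vs 1012 kJ/mol).
F > Xe: period and group pull opposite ways; the down-group shift dominates (1681 vs 1170 kJ/mol).
Ne > F: both are in period 2; the period trend gives Ne the larger value.
Tabulated first ionization energy (kJ/mol): F 1681, Ne 2081, P 1012, Ca 590, As 947, Xe 1170.
So from lowest to highest: Ca < As < P < Xe < F < Ne.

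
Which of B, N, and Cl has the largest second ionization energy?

The second ionization energy removes an electron from the +1 ion. For each element: B⁺ still has 2 valence electrons; N⁺ still has 4 valence electrons; Cl⁺ still has 6 valence electrons.
All are still removing valence electrons, so compare the +1 ions as you would atoms: IE_2 generally rises across a period (higher Z_eff) and falls down a group (larger shell), subject to the usual subshell exceptions.
Valence configurations: B⁺ [He]2s², N⁺ [He]2s²2p², Cl⁺ [Ne]3s²3p⁴.
The numbers (kJ/mol): B 2427, N 2856, Cl 2298.
Putting it together, IE_2: Cl < B < N.

N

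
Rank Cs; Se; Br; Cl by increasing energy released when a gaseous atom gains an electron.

Cl is in period 3, group 17; Se is in period 4, group 16; Br is in period 4, group 17; Cs is in period 6, group 1.
EA tends to increase across a period and decrease down a group, though the pattern is less regular than for IE or radius.
These span different periods and groups, so the two trends combine.
Se > Cs: both effects reinforce here, so Se is clearly the higher of the two.
Br > Se: Br lies to the right of Se in period 4, so the across-period effect alone puts Br higher.
Cl > Br: they share group 17; the group trend gives Cl the larger value.
Tabulated electron affinity (kJ/mol): Cl 349, Se 195, Br 325, Cs 46.
So from lowest to highest: Cs < Se < Br < Cl.

Cs < Se < Br < Cl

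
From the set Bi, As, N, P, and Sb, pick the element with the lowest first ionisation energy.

Bi

N is in period 2, group 15; P is in period 3, group 15; As is in period 4, group 15; Sb is in period 5, group 15; Bi is in period 6, group 15.
Across a period the outer electron is held more tightly (higher IE₁); down a group it sits in a higher shell, more shielded, and comes off more easily.
All are in group 15, so first ionization energy increases up the group.
The lowest first ionisation energy among these belongs to Bi.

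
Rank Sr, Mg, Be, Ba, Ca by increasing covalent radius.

Be < Mg < Ca < Sr < Ba

Be is in period 2, group 2; Mg is in period 3, group 2; Ca is in period 4, group 2; Sr is in period 5, group 2; Ba is in period 6, group 2.
Across a period the added protons contract the valence shell; down a group each new principal shell makes the atom larger.
All are in group 2, so atomic radius increases down the group.
So from smallest to largest: Be < Mg < Ca < Sr < Ba.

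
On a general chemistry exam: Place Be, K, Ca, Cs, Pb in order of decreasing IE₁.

Be is in period 2, group 2; K is in period 4, group 1; Ca is in period 4, group 2; Cs is in period 6, group 1; Pb is in period 6, group 14.
IE₁ increases left→right with effective nuclear charge and decreases top→bottom as the valence shell moves farther out.
Here both period and group differ, so the two effects have to be weighed against each other.
K > Cs: they share group 1; the group trend gives K the larger value.
Ca > K: Ca lies to the right of K in period 4, so the across-period effect alone puts Ca higher.
Pb > Ca: period and group pull opposite ways; the across-period shift dominates (716 vs 590 kJ/mol).
Be > Pb: period and group pull opposite ways; the down-group shift dominates (900 vs 716 kJ/mol).
For reference (kJ/mol): Be 900, K 419, Ca 590, Cs 376, Pb 716.
So from highest to lowest: Be > Pb > Ca > K > Cs.

Be, Pb, Ca, K, Cs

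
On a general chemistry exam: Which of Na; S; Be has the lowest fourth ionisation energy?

S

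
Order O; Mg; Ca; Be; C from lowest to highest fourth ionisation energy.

C, Ca, O, Mg, Be

After 3 electrons have been removed, what remains? O³⁺ still has 3 valence electrons; Mg³⁺ is already 1 electron into the core; Ca³⁺ is already 1 electron into the core; Be³⁺ is already 1 electron into the core; C³⁺ still has 1 valence electron.
Usually core removal costs more than valence removal, but here the competition is close: a tightly held n=2 valence electron can cost more to remove than an n=3 core electron, so the actual values have to decide it.
Valence configurations: O³⁺ [He]2s²2p¹, C³⁺ [He]2s¹.
Approximate IE_4 values (kJ/mol): O 7469, Mg 10543, Ca 6491, Be 21007, C 6223.
Putting it together, IE_4: C < Ca < O < Mg < Be.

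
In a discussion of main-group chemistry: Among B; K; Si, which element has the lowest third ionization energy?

Si

IE_3 is the cost of taking one more electron from the +2 cation: B²⁺ still has 1 valence electron; K²⁺ is already 1 electron into the core; Si²⁺ still has 2 valence electrons.
Pulling an electron out of a noble-gas core costs far more than removing a remaining valence electron, so K sits at the high end of IE_3.
Valence configurations: B²⁺ [He]2s¹, Si²⁺ [Ne]3s².
The numbers (kJ/mol): B 3660, K 4420, Si 3232.
So the third ionization energies run Si < B < K.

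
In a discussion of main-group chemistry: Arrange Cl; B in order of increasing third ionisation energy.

After 2 electrons have been removed, what remains? Cl²⁺ still has 5 valence electrons; B²⁺ still has 1 valence electron.
All are still removing valence electrons, so compare the +2 ions as you would atoms: IE_3 generally rises across a period (higher Z_eff) and falls down a group (larger shell), subject to the usual subshell exceptions.
Valence configurations: Cl²⁺ [Ne]3s²3p³, B²⁺ [He]2s¹.
The numbers (kJ/mol): Cl 3822, B 3660.
Hence IE_3: B < Cl.

B < Cl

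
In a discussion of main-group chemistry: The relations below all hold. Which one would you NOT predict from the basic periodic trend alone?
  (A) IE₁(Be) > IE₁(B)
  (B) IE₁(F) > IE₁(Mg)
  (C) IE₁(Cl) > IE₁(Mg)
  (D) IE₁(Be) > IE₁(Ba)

The general trend: IE₁ increases across a period and decreases down a group.
(A) Be (period 2, group 2) vs B (period 2, group 13): the stated order contradicts the simple trend.
(B) F (period 2, group 17) vs Mg (period 3, group 2): the stated order agrees with the simple trend.
(C) Cl (period 3, group 17) vs Mg (period 3, group 2): the stated order agrees with the simple trend.
(D) Be (period 2, group 2) vs Ba (period 6, group 2): the stated order agrees with the simple trend.
The exception is (A): removing B's lone 2p electron is easier than breaking Be's filled 2s².

(A)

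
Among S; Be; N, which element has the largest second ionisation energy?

Consider each +1 ion: S⁺ still has 5 valence electrons; Be⁺ still has 1 valence electron; N⁺ still has 4 valence electrons.
All are still removing valence electrons, so compare the +1 ions as you would atoms: IE_2 generally rises across a period (higher Z_eff) and falls down a group (larger shell), subject to the usual subshell exceptions.
Valence configurations: S⁺ [Ne]3s²3p³, Be⁺ [He]2s¹, N⁺ [He]2s²2p².
The numbers (kJ/mol): S 2252, Be 1757, N 2856.
Putting it together, IE_2: Be < S < N.

N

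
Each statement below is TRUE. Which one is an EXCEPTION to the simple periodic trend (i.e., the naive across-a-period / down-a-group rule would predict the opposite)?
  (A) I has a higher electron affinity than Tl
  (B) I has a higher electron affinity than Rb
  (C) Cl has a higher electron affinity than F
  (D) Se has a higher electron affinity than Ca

The general trend: electron affinity increases across a period and decreases down a group.
(A) I (period 5, group 17) vs Tl (period 6, group 13): the stated order agrees with the simple trend.
(B) I (period 5, group 17) vs Rb (period 5, group 1): the stated order agrees with the simple trend.
(C) Cl (period 3, group 17) vs F (period 2, group 17): the stated order contradicts the simple trend.
(D) Se (period 4, group 16) vs Ca (period 4, group 2): the stated order agrees with the simple trend.
The exception is (C): F's small 2p subshell makes the incoming electron feel strong e⁻–e⁻ repulsion, so Cl actually releases more energy on gaining an electron.

(C)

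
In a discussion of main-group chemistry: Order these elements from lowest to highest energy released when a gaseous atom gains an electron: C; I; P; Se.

P < C < Se < I

C is in period 2, group 14; P is in period 3, group 15; Se is in period 4, group 16; I is in period 5, group 17.
Atoms with high Z_eff and room in the valence shell (especially the halogens) have the most exothermic electron affinities.
A diagonal step moves right (one effect) and down (the opposite effect) at once.
C > P: the two effects oppose for this pair; the down-group effect wins (122 vs 72 kJ/mol).
Se > C: period and group pull opposite ways; the across-period shift dominates (195 vs 122 kJ/mol).
I > Se: the two effects oppose for this pair; the across-period effect wins (295 vs 195 kJ/mol).
For reference (kJ/mol): C 122, P 72, Se 195, I 295.
So from lowest to highest: P < C < Se < I.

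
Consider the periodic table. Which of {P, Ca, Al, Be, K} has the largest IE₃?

Be

Consider each +2 ion: P²⁺ still has 3 valence electrons; Ca²⁺ is the bare [Ar] core; Al²⁺ still has 1 valence electron; Be²⁺ is the bare [He] core; K²⁺ is already 1 electron into the core.
Breaking into a closed-shell core is much more expensive than removing a leftover valence electron — K, Ca and Be have the largest IE_3 here.
Valence configurations: P²⁺ [Ne]3s²3p¹, Al²⁺ [Ne]3s¹.
Approximate IE_3 values (kJ/mol): P 2914, Ca 4912, Al 2745, Be 14849, K 4420.
Overall IE_3 order: Al < P < K < Ca < Be.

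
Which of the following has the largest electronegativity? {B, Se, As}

Se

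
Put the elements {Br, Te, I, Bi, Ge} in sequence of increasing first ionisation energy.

Bi, Ge, Te, I, Br

First ionization energy rises across a period (greater Z_eff holds electrons more tightly) and falls down a group (valence electrons are farther from the nucleus).
Neither a single period nor a single group — weigh both effects.
Ge > Bi: the two effects oppose for this pair; the down-group effect wins (762 vs 703 kJ/mol).
Te > Ge: the two effects oppose for this pair; the across-period effect wins (869 vs 762 kJ/mol).
I > Te: I lies to the right of Te in period 5, so the across-period effect alone puts I higher.
Br > I: they share group 17; the group trend gives Br the larger value.
Tabulated first ionization energy (kJ/mol): Ge 762, Br 1140, Te 869, I 1008, Bi 703.
So from lowest to highest: Bi < Ge < Te < I < Br.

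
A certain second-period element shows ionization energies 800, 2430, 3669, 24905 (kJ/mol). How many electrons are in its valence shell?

Look for the largest jump between consecutive ionization energies: IE4/IE3 ≈ 6.8, far larger than any earlier ratio.
That jump marks the point where a core electron is being removed. So the atom has 3 valence electrons.

3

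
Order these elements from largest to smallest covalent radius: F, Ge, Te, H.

Te > Ge > F > H

H is in period 1, group 1; F is in period 2, group 17; Ge is in period 4, group 14; Te is in period 5, group 16.
Atomic radius shrinks across a period as nuclear charge pulls the same shell inward, and grows down a group as new shells are added.
These span different periods and groups, so the two trends combine.
F > H: period and group pull opposite ways; the down-group shift dominates (64 vs 32 pm).
Ge > F: relative to F, both the across-period and down-group shifts push Ge's atomic radius up.
Te > Ge: period and group pull opposite ways; the down-group shift dominates (136 vs 121 pm).
Approximate values (pm): H 32, F 64, Ge 121, Te 136.
So from largest to smallest: Te > Ge > F > H.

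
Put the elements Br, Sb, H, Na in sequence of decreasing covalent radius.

Na, Sb, Br, H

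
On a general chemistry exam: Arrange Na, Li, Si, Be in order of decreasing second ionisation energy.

Consider each +1 ion: Na⁺ is the bare [Ne] core; Li⁺ is the bare [He] core; Si⁺ still has 3 valence electrons; Be⁺ still has 1 valence electron.
Pulling an electron out of a noble-gas core costs far more than removing a remaining valence electron, so Na and Li sit at the high end of IE_2.
Valence configurations: Si⁺ [Ne]3s²3p¹, Be⁺ [He]2s¹.
Tabulated IE_2 (kJ/mol): Na 4562, Li 7298, Si 1577, Be 1757.
Putting it together, IE_2: Si < Be < Na < Li.

Li, Na, Be, Si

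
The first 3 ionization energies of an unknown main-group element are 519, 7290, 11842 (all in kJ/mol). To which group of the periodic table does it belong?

Group 1

Look for the largest jump between consecutive ionization energies: IE2/IE1 ≈ 14.0, far larger than any earlier ratio.
That jump marks the point where a core electron is being removed. So the atom has 1 valence electron.
A main-group element with 1 valence electron is in group 1.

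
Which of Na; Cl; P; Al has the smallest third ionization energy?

Al

IE_3 is the cost of taking one more electron from the +2 cation: Na²⁺ is already 1 electron into the core; Cl²⁺ still has 5 valence electrons; P²⁺ still has 3 valence electrons; Al²⁺ still has 1 valence electron.
Core electrons are held far more tightly than valence electrons, so Na tops the IE_3 order.
Valence configurations: Cl²⁺ [Ne]3s²3p³, P²⁺ [Ne]3s²3p¹, Al²⁺ [Ne]3s¹.
The numbers (kJ/mol): Na 6910, Cl 3822, P 2914, Al 2745.
Putting it together, IE_3: Al < P < Cl < Na.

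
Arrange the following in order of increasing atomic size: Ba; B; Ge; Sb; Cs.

B is in period 2, group 13; Ge is in period 4, group 14; Sb is in period 5, group 15; Cs is in period 6, group 1; Ba is in period 6, group 2.
Across a period the added protons contract the valence shell; down a group each new principal shell makes the atom larger.
These span different periods and groups, so the two trends combine.
Ge > B: period and group pull opposite ways; the down-group shift dominates (121 vs 85 pm).
Sb > Ge: the two effects oppose for this pair; the down-group effect wins (140 vs 121 pm).
Ba > Sb: both effects reinforce here, so Ba is clearly the larger of the two.
Cs > Ba: Cs lies to the left of Ba in period 6, so the across-period effect alone puts Cs larger.
Approximate values (pm): B 85, Ge 121, Sb 140, Cs 232, Ba 196.
So from smallest to largest: B < Ge < Sb < Ba < Cs.

B, Ge, Sb, Ba, Cs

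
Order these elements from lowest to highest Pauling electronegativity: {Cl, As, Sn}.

Cl is in period 3, group 17; As is in period 4, group 15; Sn is in period 5, group 14.
Smaller atoms with higher effective nuclear charge are more electronegative.
Here both period and group differ, so the two effects have to be weighed against each other.
As > Sn: relative to Sn, both the across-period and down-group shifts push As's electronegativity up.
Cl > As: both effects reinforce here, so Cl is clearly the higher of the two.
For reference (Pauling): Cl 3.16, As 2.18, Sn 1.96.
So from lowest to highest: Sn < As < Cl.

Sn < As < Cl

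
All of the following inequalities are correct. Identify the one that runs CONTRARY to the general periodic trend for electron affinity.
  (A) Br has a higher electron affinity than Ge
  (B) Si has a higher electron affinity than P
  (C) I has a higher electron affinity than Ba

The general trend: electron affinity increases across a period and decreases down a group.
(A) Br (period 4, group 17) vs Ge (period 4, group 14): the stated order agrees with the simple trend.
(B) Si (period 3, group 14) vs P (period 3, group 15): the stated order contradicts the simple trend.
(C) I (period 5, group 17) vs Ba (period 6, group 2): the stated order agrees with the simple trend.
The exception is (B): adding an electron to P's half-filled 3p³ is unfavourable, so Si (3p²) has the more exothermic EA.

(B)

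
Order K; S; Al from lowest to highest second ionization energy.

Al, S, K

After 1 electron has been removed, what remains? K⁺ is the bare [Ar] core; S⁺ still has 5 valence electrons; Al⁺ still has 2 valence electrons.
Core electrons are held far more tightly than valence electrons, so K tops the IE_2 order.
Valence configurations: S⁺ [Ne]3s²3p³, Al⁺ [Ne]3s².
Tabulated IE_2 (kJ/mol): K 3052, S 2252, Al 1817.
Overall IE_2 order: Al < S < K.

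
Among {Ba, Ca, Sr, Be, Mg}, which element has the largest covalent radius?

Be is in period 2, group 2; Mg is in period 3, group 2; Ca is in period 4, group 2; Sr is in period 5, group 2; Ba is in period 6, group 2.
Moving right in a period, electrons are added to the same shell under a stronger nuclear pull, so atoms get smaller; moving down, a new shell is opened and atoms get larger.
All are in group 2, so atomic radius increases down the group.
The largest covalent radius among these belongs to Ba.

Ba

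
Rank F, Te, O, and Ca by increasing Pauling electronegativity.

Ca < Te < O < F

O is in period 2, group 16; F is in period 2, group 17; Ca is in period 4, group 2; Te is in period 5, group 16.
Atoms toward the upper right of the periodic table pull bonding electrons most strongly.
These span different periods and groups, so the two trends combine.
Te > Ca: the two effects oppose for this pair; the across-period effect wins (2.10 vs 1.00).
O > Te: they share group 16; the group trend gives O the larger value.
F > O: both are in period 2; the period trend gives F the larger value.
Tabulated electronegativity (Pauling): O 3.44, F 3.98, Ca 1.00, Te 2.10.
So from lowest to highest: Ca < Te < O < F.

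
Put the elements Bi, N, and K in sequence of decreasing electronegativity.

EN rises left→right (higher Z_eff, smaller atoms) and falls top→bottom (larger, more shielded atoms).
Here both period and group differ, so the two effects have to be weighed against each other.
Bi > K: the two effects oppose for this pair; the across-period effect wins (2.02 vs 0.82).
N > Bi: N sits above Bi in group 15, so the down-group effect alone puts N higher.
Approximate values (Pauling): N 3.04, K 0.82, Bi 2.02.
So from highest to lowest: N > Bi > K.

N, Bi, K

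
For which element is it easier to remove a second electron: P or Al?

After 1 electron has been removed, what remains? P⁺ still has 4 valence electrons; Al⁺ still has 2 valence electrons.
All are still removing valence electrons, so compare the +1 ions as you would atoms: IE_2 generally rises across a period (higher Z_eff) and falls down a group (larger shell), subject to the usual subshell exceptions.
Valence configurations: P⁺ [Ne]3s²3p², Al⁺ [Ne]3s².
Tabulated IE_2 (kJ/mol): P 1907, Al 1817.
Hence IE_2: Al < P.

Al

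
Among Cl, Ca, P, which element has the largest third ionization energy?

The third ionization energy removes an electron from the +2 ion. For each element: Cl²⁺ still has 5 valence electrons; Ca²⁺ is the bare [Ar] core; P²⁺ still has 3 valence electrons.
Pulling an electron out of a noble-gas core costs far more than removing a remaining valence electron, so Ca sits at the high end of IE_3.
Valence configurations: Cl²⁺ [Ne]3s²3p³, P²⁺ [Ne]3s²3p¹.
Tabulated IE_3 (kJ/mol): Cl 3822, Ca 4912, P 2914.
Putting it together, IE_3: P < Cl < Ca.

Ca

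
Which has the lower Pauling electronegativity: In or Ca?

Ca

Ca is in period 4, group 2; In is in period 5, group 13.
Atoms toward the upper right of the periodic table pull bonding electrons most strongly.
A diagonal step moves right (one effect) and down (the opposite effect) at once.
In > Ca: the two effects oppose for this pair; the across-period effect wins (1.78 vs 1.00).
For reference (Pauling): Ca 1.00, In 1.78.
So Ca has the lower Pauling electronegativity (Ca < In).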